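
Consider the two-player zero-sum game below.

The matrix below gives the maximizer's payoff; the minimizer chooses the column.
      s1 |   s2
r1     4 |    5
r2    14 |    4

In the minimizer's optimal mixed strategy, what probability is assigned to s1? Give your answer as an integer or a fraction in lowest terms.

Row minima are 4 and 4, so the maximizer's maximin is 4; column maxima are 14 and 5, so the minimizer's minimax is 5. These differ, so the equilibrium is in mixed strategies.
Let the minimizer play s1 with probability q. The maximizer is indifferent when 4q + 5(1−q) = 14q + 4(1−q), giving q = 1/11.

1/11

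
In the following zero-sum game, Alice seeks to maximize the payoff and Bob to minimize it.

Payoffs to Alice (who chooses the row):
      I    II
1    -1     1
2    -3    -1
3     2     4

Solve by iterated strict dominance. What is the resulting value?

Row 1 is strictly dominated by row 3 (2>-1, 4>1); eliminate 1.
Row 2 is strictly dominated by row 3 (2>-3, 4>-1); eliminate 2.
Column II is strictly dominated by I for Bob (2<4); eliminate II.
Only (3, I) remains, with payoff 2.

2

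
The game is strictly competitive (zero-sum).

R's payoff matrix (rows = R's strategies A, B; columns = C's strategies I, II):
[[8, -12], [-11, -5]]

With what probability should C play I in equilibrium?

7/26

Row minima are -12 and -11, so R's maximin is -11; column maxima are 8 and -5, so C's minimax is -5. These differ, so the equilibrium is in mixed strategies.
Let C play I with probability q. R is indifferent when 8q − 12(1−q) = −11q − 5(1−q), giving q = 7/26.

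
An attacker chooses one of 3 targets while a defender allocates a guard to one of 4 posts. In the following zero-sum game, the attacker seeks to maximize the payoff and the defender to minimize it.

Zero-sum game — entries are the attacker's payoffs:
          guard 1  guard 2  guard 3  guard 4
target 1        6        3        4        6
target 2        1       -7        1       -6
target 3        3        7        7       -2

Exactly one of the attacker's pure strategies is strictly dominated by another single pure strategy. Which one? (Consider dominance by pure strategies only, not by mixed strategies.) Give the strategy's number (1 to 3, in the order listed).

2

Compare target 2 with target 1: 6 > 1, 3 > -7, 4 > 1, 6 > -6.
So target 1 strictly dominates target 2 for the attacker; target 2 is strictly dominated.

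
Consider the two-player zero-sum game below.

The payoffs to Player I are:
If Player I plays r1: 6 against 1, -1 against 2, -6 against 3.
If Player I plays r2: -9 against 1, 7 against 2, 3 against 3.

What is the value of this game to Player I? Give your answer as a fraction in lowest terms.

-3/2

Column 2 is strictly dominated by 3 for Player II (it gives Player I more in every row).
The remaining 2×2 game on (r1, r2) × (1, 3) has no saddle point. Let Player I play r1 with probability p; indifference gives 6p − 9(1−p) = −6p + 3(1−p), so p = 1/2.
Similarly Player II's optimal q on 1 is 3/8, and the value is 6·(3/8) + (-6)·(5/8) = -3/2.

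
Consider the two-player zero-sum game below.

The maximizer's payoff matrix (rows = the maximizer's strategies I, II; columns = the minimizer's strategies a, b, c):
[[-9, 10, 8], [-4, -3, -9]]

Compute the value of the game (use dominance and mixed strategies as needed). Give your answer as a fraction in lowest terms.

-113/22

Column b is strictly dominated by c for the minimizer (it gives the maximizer more in every row).
The remaining 2×2 game on (I, II) × (a, c) has no saddle point. Let the maximizer play I with probability p; indifference gives −9p − 4(1−p) = 8p − 9(1−p), so p = 5/22.
Similarly the minimizer's optimal q on a is 17/22, and the value is -9·(17/22) + (8)·(5/22) = -113/22.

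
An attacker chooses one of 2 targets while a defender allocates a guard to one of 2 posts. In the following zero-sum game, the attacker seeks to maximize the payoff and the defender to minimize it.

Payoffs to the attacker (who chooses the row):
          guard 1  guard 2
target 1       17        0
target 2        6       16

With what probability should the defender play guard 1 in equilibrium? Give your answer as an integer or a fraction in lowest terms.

Row minima are 0 and 6, so the attacker's maximin is 6; column maxima are 17 and 16, so the defender's minimax is 16. These differ, so the equilibrium is in mixed strategies.
Let the defender play guard 1 with probability q. The attacker is indifferent when 17q = 6q + 16(1−q), giving q = 16/27.

16/27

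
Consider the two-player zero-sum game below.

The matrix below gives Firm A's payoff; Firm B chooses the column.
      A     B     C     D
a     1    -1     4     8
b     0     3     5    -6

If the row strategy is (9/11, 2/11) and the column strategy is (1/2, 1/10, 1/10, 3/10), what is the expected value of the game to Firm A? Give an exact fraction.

Against (1/2, 1/10, 1/10, 3/10), each row's expected payoff is a: 16/5; b: -1.
Taking the (9/11, 2/11)-weighted average: (9/11)·(16/5) + (2/11)·(-1) = 134/55.

134/55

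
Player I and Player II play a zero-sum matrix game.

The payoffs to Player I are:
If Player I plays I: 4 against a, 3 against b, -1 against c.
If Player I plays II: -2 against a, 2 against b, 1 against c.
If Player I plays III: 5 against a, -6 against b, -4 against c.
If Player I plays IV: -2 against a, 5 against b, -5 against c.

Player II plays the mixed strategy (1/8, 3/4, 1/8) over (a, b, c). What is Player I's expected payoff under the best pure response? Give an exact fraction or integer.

I: (4)·(1/8) + (3)·(3/4) + (-1)·(1/8) = 21/8.
II: (-2)·(1/8) + (2)·(3/4) + (1)·(1/8) = 11/8.
III: (5)·(1/8) + (-6)·(3/4) + (-4)·(1/8) = -35/8.
IV: (-2)·(1/8) + (5)·(3/4) + (-5)·(1/8) = 23/8.
The best pure response is IV with expected payoff 23/8.

23/8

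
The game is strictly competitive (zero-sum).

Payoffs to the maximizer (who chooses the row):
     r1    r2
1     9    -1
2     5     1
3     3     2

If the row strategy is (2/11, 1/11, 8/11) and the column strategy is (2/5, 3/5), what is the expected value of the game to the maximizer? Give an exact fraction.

139/55

Against (2/5, 3/5), each row's expected payoff is 1: 3; 2: 13/5; 3: 12/5.
Taking the (2/11, 1/11, 8/11)-weighted average: (2/11)·(3) + (1/11)·(13/5) + (8/11)·(12/5) = 139/55.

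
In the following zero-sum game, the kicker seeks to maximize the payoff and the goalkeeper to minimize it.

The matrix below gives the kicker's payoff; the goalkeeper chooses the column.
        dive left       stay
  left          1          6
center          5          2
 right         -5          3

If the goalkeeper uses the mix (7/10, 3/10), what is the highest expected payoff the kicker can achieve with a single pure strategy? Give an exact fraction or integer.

left: (1)·(7/10) + (6)·(3/10) = 5/2.
center: (5)·(7/10) + (2)·(3/10) = 41/10.
right: (-5)·(7/10) + (3)·(3/10) = -13/5.
The best pure response is center with expected payoff 41/10.

41/10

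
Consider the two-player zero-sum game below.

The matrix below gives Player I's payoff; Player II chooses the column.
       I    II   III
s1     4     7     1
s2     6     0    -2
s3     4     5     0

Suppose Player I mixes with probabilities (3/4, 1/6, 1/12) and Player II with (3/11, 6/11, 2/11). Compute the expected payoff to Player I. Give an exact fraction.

Against (3/11, 6/11, 2/11), each row's expected payoff is s1: 56/11; s2: 14/11; s3: 42/11.
Taking the (3/4, 1/6, 1/12)-weighted average: (3/4)·(56/11) + (1/6)·(14/11) + (1/12)·(42/11) = 287/66.

287/66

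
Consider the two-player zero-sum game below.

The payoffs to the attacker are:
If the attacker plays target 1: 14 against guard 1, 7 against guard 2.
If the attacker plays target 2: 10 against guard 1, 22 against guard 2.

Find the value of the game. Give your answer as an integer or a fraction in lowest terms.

238/19

Row minima are 7 and 10, so the attacker's maximin is 10; column maxima are 14 and 22, so the defender's minimax is 14. These differ, so the equilibrium is in mixed strategies.
Let the attacker play target 1 with probability p. The defender is indifferent when 14p + 10(1−p) = 7p + 22(1−p), giving p = 12/19.
Let the defender play guard 1 with probability q. The attacker is indifferent when 14q + 7(1−q) = 10q + 22(1−q), giving q = 15/19.
The value is 14·(15/19) + (7)·(4/19) = 238/19.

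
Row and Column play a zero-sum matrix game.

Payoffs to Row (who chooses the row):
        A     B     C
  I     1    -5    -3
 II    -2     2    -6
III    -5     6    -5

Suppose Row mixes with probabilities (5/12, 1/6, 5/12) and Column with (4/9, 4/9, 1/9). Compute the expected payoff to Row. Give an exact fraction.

-28/27

Against (4/9, 4/9, 1/9), each row's expected payoff is I: -19/9; II: -2/3; III: -1/9.
Taking the (5/12, 1/6, 5/12)-weighted average: (5/12)·(-19/9) + (1/6)·(-2/3) + (5/12)·(-1/9) = -28/27.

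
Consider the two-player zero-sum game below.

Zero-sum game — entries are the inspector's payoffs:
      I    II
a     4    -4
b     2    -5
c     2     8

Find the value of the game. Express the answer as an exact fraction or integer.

20/7

Row b is strictly dominated by row a, so the inspector never plays it.
The remaining 2×2 game on (a, c) × (I, II) has no saddle point. Let the inspector play a with probability p; indifference gives 4p + 2(1−p) = −4p + 8(1−p), so p = 3/7.
Similarly the inspectee's optimal q on I is 6/7, and the value is 4·(6/7) + (-4)·(1/7) = 20/7.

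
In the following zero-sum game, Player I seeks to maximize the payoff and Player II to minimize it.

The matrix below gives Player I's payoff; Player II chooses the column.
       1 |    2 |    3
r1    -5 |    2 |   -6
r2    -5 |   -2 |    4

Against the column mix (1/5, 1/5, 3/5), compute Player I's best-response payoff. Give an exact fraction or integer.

r1: (-5)·(1/5) + (2)·(1/5) + (-6)·(3/5) = -21/5.
r2: (-5)·(1/5) + (-2)·(1/5) + (4)·(3/5) = 1.
The best pure response is r2 with expected payoff 1.

1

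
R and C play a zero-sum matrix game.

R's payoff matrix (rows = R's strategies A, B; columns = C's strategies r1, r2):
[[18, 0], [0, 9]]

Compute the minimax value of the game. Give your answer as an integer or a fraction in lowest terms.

Row minima are 0 and 0, so R's maximin is 0; column maxima are 18 and 9, so C's minimax is 9. These differ, so the equilibrium is in mixed strategies.
Let R play A with probability p. C is indifferent when 18p = 9(1−p), giving p = 1/3.
Let C play r1 with probability q. R is indifferent when 18q = 9(1−q), giving q = 1/3.
The value is 18·(1/3) + (0)·(2/3) = 6.

6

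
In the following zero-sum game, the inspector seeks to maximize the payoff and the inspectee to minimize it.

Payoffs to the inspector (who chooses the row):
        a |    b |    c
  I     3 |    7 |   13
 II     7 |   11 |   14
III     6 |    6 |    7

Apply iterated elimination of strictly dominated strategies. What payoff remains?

Column c is strictly dominated by a for the inspectee (3<13, 7<14, 6<7); eliminate c.
Row I is strictly dominated by row II (7>3, 11>7); eliminate I.
Row III is strictly dominated by row II (7>6, 11>6); eliminate III.
Column b is strictly dominated by a for the inspectee (7<11); eliminate b.
Only (II, a) remains, with payoff 7.

7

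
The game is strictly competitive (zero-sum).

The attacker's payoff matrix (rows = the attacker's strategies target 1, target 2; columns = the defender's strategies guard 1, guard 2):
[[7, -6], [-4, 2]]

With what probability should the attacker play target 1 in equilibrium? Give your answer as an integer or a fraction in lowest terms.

Row minima are -6 and -4, so the attacker's maximin is -4; column maxima are 7 and 2, so the defender's minimax is 2. These differ, so the equilibrium is in mixed strategies.
Let the attacker play target 1 with probability p. The defender is indifferent when 7p − 4(1−p) = −6p + 2(1−p), giving p = 6/19.

6/19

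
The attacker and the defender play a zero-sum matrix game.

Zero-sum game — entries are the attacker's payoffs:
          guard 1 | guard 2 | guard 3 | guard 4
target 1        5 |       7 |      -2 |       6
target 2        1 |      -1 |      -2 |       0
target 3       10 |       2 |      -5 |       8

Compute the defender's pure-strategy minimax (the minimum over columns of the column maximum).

-2

The worst case (largest entry) in each column is guard 1: 10, guard 2: 7, guard 3: -2, guard 4: 8.
The best (smallest) of these is -2.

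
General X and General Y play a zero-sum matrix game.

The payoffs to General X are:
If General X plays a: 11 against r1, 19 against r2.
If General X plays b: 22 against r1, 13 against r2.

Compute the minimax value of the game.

Row minima are 11 and 13, so General X's maximin is 13; column maxima are 22 and 19, so General Y's minimax is 19. These differ, so the equilibrium is in mixed strategies.
Let General X play a with probability p. General Y is indifferent when 11p + 22(1−p) = 19p + 13(1−p), giving p = 9/17.
Let General Y play r1 with probability q. General X is indifferent when 11q + 19(1−q) = 22q + 13(1−q), giving q = 6/17.
The value is 11·(6/17) + (19)·(11/17) = 275/17.

275/17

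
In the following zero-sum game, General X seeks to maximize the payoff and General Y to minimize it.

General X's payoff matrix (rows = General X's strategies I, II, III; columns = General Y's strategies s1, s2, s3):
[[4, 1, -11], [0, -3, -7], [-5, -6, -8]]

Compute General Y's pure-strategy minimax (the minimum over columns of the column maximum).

The worst case (largest entry) in each column is s1: 4, s2: 1, s3: -7.
The best (smallest) of these is -7.

-7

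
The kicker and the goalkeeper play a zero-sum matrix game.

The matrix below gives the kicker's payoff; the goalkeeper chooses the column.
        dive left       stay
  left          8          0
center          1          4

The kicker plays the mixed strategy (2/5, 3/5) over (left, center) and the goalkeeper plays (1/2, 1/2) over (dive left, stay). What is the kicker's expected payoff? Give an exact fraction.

Against (1/2, 1/2), each row's expected payoff is left: 4; center: 5/2.
Taking the (2/5, 3/5)-weighted average: (2/5)·(4) + (3/5)·(5/2) = 31/10.

31/10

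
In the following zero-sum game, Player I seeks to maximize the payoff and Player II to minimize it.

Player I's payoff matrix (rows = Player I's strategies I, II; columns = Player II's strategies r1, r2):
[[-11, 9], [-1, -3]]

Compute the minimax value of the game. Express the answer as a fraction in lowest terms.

-21/11

Row minima are -11 and -3, so Player I's maximin is -3; column maxima are -1 and 9, so Player II's minimax is -1. These differ, so the equilibrium is in mixed strategies.
Let Player I play I with probability p. Player II is indifferent when −11p − (1−p) = 9p − 3(1−p), giving p = 1/11.
Let Player II play r1 with probability q. Player I is indifferent when −11q + 9(1−q) = −q − 3(1−q), giving q = 6/11.
The value is -11·(6/11) + (9)·(5/11) = -21/11.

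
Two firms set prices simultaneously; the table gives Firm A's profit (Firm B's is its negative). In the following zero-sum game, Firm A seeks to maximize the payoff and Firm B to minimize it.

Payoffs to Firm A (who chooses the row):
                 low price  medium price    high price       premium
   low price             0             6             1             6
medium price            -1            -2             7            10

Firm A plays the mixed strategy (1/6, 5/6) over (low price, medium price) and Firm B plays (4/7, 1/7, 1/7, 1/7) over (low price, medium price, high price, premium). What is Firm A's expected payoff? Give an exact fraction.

34/21

Against (4/7, 1/7, 1/7, 1/7), each row's expected payoff is low price: 13/7; medium price: 11/7.
Taking the (1/6, 5/6)-weighted average: (1/6)·(13/7) + (5/6)·(11/7) = 34/21.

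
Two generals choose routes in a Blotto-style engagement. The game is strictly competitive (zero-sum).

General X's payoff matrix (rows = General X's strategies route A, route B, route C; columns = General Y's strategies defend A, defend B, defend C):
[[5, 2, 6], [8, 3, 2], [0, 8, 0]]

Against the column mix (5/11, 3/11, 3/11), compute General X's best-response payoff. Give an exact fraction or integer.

5

route A: (5)·(5/11) + (2)·(3/11) + (6)·(3/11) = 49/11.
route B: (8)·(5/11) + (3)·(3/11) + (2)·(3/11) = 5.
route C: (0)·(5/11) + (8)·(3/11) + (0)·(3/11) = 24/11.
The best pure response is route B with expected payoff 5.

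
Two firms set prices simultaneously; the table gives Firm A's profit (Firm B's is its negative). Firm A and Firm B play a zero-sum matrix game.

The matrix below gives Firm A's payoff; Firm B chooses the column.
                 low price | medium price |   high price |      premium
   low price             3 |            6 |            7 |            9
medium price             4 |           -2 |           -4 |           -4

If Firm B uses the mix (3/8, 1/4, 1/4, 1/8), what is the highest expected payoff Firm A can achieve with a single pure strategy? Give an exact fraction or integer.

11/2

low price: (3)·(3/8) + (6)·(1/4) + (7)·(1/4) + (9)·(1/8) = 11/2.
medium price: (4)·(3/8) + (-2)·(1/4) + (-4)·(1/4) + (-4)·(1/8) = -1/2.
The best pure response is low price with expected payoff 11/2.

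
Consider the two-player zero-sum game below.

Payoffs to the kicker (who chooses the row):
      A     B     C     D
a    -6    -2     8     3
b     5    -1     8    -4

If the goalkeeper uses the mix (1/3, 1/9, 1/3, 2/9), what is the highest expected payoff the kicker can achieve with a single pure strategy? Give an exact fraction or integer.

a: (-6)·(1/3) + (-2)·(1/9) + (8)·(1/3) + (3)·(2/9) = 10/9.
b: (5)·(1/3) + (-1)·(1/9) + (8)·(1/3) + (-4)·(2/9) = 10/3.
The best pure response is b with expected payoff 10/3.

10/3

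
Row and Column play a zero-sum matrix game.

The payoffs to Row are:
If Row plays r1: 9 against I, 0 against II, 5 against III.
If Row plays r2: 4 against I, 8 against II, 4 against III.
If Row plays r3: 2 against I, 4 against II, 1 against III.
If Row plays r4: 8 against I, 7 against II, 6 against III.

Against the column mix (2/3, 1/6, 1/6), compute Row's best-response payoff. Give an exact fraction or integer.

15/2

r1: (9)·(2/3) + (0)·(1/6) + (5)·(1/6) = 41/6.
r2: (4)·(2/3) + (8)·(1/6) + (4)·(1/6) = 14/3.
r3: (2)·(2/3) + (4)·(1/6) + (1)·(1/6) = 13/6.
r4: (8)·(2/3) + (7)·(1/6) + (6)·(1/6) = 15/2.
The best pure response is r4 with expected payoff 15/2.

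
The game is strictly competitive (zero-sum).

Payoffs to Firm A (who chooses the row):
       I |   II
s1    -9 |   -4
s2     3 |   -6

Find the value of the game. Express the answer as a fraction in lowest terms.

Row minima are -9 and -6, so Firm A's maximin is -6; column maxima are 3 and -4, so Firm B's minimax is -4. These differ, so the equilibrium is in mixed strategies.
Let Firm A play s1 with probability p. Firm B is indifferent when −9p + 3(1−p) = −4p − 6(1−p), giving p = 9/14.
Let Firm B play I with probability q. Firm A is indifferent when −9q − 4(1−q) = 3q − 6(1−q), giving q = 1/7.
The value is -9·(1/7) + (-4)·(6/7) = -33/7.

-33/7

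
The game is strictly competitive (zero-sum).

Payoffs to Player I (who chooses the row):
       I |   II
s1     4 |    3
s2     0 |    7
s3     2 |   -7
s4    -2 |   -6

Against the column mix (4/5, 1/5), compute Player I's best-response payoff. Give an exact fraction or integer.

s1: (4)·(4/5) + (3)·(1/5) = 19/5.
s2: (0)·(4/5) + (7)·(1/5) = 7/5.
s3: (2)·(4/5) + (-7)·(1/5) = 1/5.
s4: (-2)·(4/5) + (-6)·(1/5) = -14/5.
The best pure response is s1 with expected payoff 19/5.

19/5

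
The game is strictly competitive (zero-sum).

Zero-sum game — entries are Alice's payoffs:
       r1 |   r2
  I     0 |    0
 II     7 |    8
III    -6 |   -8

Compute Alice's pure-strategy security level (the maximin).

The worst-case payoff for each row is I: 0, II: 7, III: -8.
The best of these is 7.

7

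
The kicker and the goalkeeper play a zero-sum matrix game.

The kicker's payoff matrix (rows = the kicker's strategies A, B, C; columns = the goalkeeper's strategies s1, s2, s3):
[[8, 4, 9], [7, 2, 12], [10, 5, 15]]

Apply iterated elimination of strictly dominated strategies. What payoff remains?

5

Row A is strictly dominated by row C (10>8, 5>4, 15>9); eliminate A.
Column s3 is strictly dominated by s1 for the goalkeeper (7<12, 10<15); eliminate s3.
Column s1 is strictly dominated by s2 for the goalkeeper (2<7, 5<10); eliminate s1.
Row B is strictly dominated by row C (5>2); eliminate B.
Only (C, s2) remains, with payoff 5.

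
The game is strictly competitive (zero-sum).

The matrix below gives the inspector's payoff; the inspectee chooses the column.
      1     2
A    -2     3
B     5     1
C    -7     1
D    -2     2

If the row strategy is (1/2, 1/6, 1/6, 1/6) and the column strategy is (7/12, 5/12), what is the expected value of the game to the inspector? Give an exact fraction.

Against (7/12, 5/12), each row's expected payoff is A: 1/12; B: 10/3; C: -11/3; D: -1/3.
Taking the (1/2, 1/6, 1/6, 1/6)-weighted average: (1/2)·(1/12) + (1/6)·(10/3) + (1/6)·(-11/3) + (1/6)·(-1/3) = -5/72.

-5/72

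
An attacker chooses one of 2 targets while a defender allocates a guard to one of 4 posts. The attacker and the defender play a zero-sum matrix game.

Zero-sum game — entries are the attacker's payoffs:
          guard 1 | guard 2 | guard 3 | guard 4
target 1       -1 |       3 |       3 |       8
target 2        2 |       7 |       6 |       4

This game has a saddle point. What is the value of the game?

Row minima: -1, 2 → the attacker's maximin is 2.
Column maxima: 2, 7, 6, 8 → the defender's minimax is 2.
They coincide at (target 2, guard 1), so the value is 2.

2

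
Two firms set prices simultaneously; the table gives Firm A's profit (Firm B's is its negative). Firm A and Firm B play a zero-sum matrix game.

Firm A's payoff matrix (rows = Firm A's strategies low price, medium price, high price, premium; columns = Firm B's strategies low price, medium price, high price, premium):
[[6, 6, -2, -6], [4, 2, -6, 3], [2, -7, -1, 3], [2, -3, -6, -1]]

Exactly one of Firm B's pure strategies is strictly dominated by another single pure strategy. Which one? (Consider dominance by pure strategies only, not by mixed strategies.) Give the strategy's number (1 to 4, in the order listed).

1

Firm B prefers columns that give Firm A less. Compare low price with high price: -2 < 6, -6 < 4, -1 < 2, -6 < 2.
So high price strictly dominates low price for Firm B; low price is strictly dominated.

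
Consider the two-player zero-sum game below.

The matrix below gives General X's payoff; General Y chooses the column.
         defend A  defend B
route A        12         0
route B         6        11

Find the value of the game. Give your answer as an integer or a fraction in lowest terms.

Row minima are 0 and 6, so General X's maximin is 6; column maxima are 12 and 11, so General Y's minimax is 11. These differ, so the equilibrium is in mixed strategies.
Let General X play route A with probability p. General Y is indifferent when 12p + 6(1−p) = 11(1−p), giving p = 5/17.
Let General Y play defend A with probability q. General X is indifferent when 12q = 6q + 11(1−q), giving q = 11/17.
The value is 12·(11/17) + (0)·(6/17) = 132/17.

132/17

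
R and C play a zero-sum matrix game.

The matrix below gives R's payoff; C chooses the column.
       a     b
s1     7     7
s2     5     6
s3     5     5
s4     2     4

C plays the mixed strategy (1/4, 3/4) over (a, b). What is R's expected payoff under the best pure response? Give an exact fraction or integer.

s1: (7)·(1/4) + (7)·(3/4) = 7.
s2: (5)·(1/4) + (6)·(3/4) = 23/4.
s3: (5)·(1/4) + (5)·(3/4) = 5.
s4: (2)·(1/4) + (4)·(3/4) = 7/2.
The best pure response is s1 with expected payoff 7.

7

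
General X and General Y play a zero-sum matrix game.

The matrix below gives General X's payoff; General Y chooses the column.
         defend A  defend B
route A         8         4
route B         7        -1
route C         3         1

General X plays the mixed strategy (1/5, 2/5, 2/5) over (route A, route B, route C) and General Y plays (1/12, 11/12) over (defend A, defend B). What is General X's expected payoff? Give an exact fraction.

6/5

Against (1/12, 11/12), each row's expected payoff is route A: 13/3; route B: -1/3; route C: 7/6.
Taking the (1/5, 2/5, 2/5)-weighted average: (1/5)·(13/3) + (2/5)·(-1/3) + (2/5)·(7/6) = 6/5.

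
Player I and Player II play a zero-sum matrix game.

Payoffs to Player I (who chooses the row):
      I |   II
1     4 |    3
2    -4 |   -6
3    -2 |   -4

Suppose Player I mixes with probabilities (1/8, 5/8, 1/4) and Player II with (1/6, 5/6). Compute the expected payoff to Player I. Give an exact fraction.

Against (1/6, 5/6), each row's expected payoff is 1: 19/6; 2: -17/3; 3: -11/3.
Taking the (1/8, 5/8, 1/4)-weighted average: (1/8)·(19/6) + (5/8)·(-17/3) + (1/4)·(-11/3) = -65/16.

-65/16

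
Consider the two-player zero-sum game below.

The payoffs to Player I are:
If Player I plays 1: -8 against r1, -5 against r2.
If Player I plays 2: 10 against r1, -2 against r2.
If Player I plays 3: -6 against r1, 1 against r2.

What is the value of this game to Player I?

Row 1 is strictly dominated by row 3, so Player I never plays it.
The remaining 2×2 game on (2, 3) × (r1, r2) has no saddle point. Let Player I play 2 with probability p; indifference gives 10p − 6(1−p) = −2p + (1−p), so p = 7/19.
Similarly Player II's optimal q on r1 is 3/19, and the value is 10·(3/19) + (-2)·(16/19) = -2/19.

-2/19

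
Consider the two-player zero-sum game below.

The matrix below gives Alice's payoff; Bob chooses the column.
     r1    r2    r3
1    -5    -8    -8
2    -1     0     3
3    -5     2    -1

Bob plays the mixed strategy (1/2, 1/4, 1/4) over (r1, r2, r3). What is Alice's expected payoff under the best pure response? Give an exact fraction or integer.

1: (-5)·(1/2) + (-8)·(1/4) + (-8)·(1/4) = -13/2.
2: (-1)·(1/2) + (0)·(1/4) + (3)·(1/4) = 1/4.
3: (-5)·(1/2) + (2)·(1/4) + (-1)·(1/4) = -9/4.
The best pure response is 2 with expected payoff 1/4.

1/4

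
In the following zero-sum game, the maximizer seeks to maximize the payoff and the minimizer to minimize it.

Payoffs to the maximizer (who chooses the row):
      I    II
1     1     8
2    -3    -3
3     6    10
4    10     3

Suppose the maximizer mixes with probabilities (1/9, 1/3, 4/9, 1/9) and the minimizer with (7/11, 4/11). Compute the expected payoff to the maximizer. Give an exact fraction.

Against (7/11, 4/11), each row's expected payoff is 1: 39/11; 2: -3; 3: 82/11; 4: 82/11.
Taking the (1/9, 1/3, 4/9, 1/9)-weighted average: (1/9)·(39/11) + (1/3)·(-3) + (4/9)·(82/11) + (1/9)·(82/11) = 350/99.

350/99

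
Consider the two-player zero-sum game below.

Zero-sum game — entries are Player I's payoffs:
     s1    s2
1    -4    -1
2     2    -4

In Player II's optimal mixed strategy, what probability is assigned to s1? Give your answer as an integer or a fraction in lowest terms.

Row minima are -4 and -4, so Player I's maximin is -4; column maxima are 2 and -1, so Player II's minimax is -1. These differ, so the equilibrium is in mixed strategies.
Let Player II play s1 with probability q. Player I is indifferent when −4q − (1−q) = 2q − 4(1−q), giving q = 1/3.

1/3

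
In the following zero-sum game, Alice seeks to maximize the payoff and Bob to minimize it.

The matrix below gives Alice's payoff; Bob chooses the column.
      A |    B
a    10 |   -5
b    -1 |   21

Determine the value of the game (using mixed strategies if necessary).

Row minima are -5 and -1, so Alice's maximin is -1; column maxima are 10 and 21, so Bob's minimax is 10. These differ, so the equilibrium is in mixed strategies.
Let Alice play a with probability p. Bob is indifferent when 10p − (1−p) = −5p + 21(1−p), giving p = 22/37.
Let Bob play A with probability q. Alice is indifferent when 10q − 5(1−q) = −q + 21(1−q), giving q = 26/37.
The value is 10·(26/37) + (-5)·(11/37) = 205/37.

205/37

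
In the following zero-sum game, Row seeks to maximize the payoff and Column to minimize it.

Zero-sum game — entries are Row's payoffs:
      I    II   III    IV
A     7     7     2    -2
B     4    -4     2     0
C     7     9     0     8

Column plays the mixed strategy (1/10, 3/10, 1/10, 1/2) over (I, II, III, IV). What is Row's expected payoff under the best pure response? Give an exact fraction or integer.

A: (7)·(1/10) + (7)·(3/10) + (2)·(1/10) + (-2)·(1/2) = 2.
B: (4)·(1/10) + (-4)·(3/10) + (2)·(1/10) + (0)·(1/2) = -3/5.
C: (7)·(1/10) + (9)·(3/10) + (0)·(1/10) + (8)·(1/2) = 37/5.
The best pure response is C with expected payoff 37/5.

37/5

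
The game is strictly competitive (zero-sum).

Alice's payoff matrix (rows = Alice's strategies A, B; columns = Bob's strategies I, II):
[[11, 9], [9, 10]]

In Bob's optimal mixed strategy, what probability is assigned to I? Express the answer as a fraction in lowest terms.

1/3

Row minima are 9 and 9, so Alice's maximin is 9; column maxima are 11 and 10, so Bob's minimax is 10. These differ, so the equilibrium is in mixed strategies.
Let Bob play I with probability q. Alice is indifferent when 11q + 9(1−q) = 9q + 10(1−q), giving q = 1/3.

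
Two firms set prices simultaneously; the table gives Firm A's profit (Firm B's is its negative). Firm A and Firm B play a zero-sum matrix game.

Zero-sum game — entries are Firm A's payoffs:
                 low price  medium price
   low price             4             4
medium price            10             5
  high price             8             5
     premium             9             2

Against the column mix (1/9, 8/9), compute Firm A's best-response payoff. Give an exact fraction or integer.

50/9

low price: (4)·(1/9) + (4)·(8/9) = 4.
medium price: (10)·(1/9) + (5)·(8/9) = 50/9.
high price: (8)·(1/9) + (5)·(8/9) = 16/3.
premium: (9)·(1/9) + (2)·(8/9) = 25/9.
The best pure response is medium price with expected payoff 50/9.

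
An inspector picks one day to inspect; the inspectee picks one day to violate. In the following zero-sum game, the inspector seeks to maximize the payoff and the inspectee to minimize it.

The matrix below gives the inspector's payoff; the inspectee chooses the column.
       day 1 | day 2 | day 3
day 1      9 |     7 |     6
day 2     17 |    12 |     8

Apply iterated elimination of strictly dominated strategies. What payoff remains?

8

Column day 1 is strictly dominated by day 2 for the inspectee (7<9, 12<17); eliminate day 1.
Column day 2 is strictly dominated by day 3 for the inspectee (6<7, 8<12); eliminate day 2.
Row day 1 is strictly dominated by row day 2 (8>6); eliminate day 1.
Only (day 2, day 3) remains, with payoff 8.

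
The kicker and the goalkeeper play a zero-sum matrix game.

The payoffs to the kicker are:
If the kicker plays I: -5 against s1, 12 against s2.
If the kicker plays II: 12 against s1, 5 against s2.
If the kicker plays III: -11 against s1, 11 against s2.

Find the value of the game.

Row III is strictly dominated by row I, so the kicker never plays it.
The remaining 2×2 game on (I, II) × (s1, s2) has no saddle point. Let the kicker play I with probability p; indifference gives −5p + 12(1−p) = 12p + 5(1−p), so p = 7/24.
Similarly the goalkeeper's optimal q on s1 is 7/24, and the value is -5·(7/24) + (12)·(17/24) = 169/24.

169/24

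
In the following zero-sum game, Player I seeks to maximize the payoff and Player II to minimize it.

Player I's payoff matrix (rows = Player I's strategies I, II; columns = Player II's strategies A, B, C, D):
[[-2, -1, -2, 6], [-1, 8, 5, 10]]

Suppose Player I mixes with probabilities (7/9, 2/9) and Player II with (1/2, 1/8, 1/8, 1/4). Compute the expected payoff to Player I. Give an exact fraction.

65/72

Against (1/2, 1/8, 1/8, 1/4), each row's expected payoff is I: 1/8; II: 29/8.
Taking the (7/9, 2/9)-weighted average: (7/9)·(1/8) + (2/9)·(29/8) = 65/72.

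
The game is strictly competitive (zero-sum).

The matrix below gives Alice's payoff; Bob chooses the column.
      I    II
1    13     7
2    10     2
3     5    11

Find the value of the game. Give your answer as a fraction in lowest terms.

9

Row 2 is strictly dominated by row 1, so Alice never plays it.
The remaining 2×2 game on (1, 3) × (I, II) has no saddle point. Let Alice play 1 with probability p; indifference gives 13p + 5(1−p) = 7p + 11(1−p), so p = 1/2.
Similarly Bob's optimal q on I is 1/3, and the value is 13·(1/3) + (7)·(2/3) = 9.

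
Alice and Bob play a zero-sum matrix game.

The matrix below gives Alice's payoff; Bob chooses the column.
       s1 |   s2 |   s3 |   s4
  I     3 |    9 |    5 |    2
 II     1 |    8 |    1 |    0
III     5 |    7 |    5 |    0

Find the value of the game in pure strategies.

2

Row minima: 2, 0, 0 → Alice's maximin is 2.
Column maxima: 5, 9, 5, 2 → Bob's minimax is 2.
They coincide at (I, s4), so the value is 2.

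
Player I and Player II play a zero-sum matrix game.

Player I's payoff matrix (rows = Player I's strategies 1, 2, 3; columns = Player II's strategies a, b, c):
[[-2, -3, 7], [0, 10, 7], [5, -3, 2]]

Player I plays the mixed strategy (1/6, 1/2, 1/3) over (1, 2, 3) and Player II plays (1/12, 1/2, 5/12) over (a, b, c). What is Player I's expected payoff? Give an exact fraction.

Against (1/12, 1/2, 5/12), each row's expected payoff is 1: 5/4; 2: 95/12; 3: -1/4.
Taking the (1/6, 1/2, 1/3)-weighted average: (1/6)·(5/4) + (1/2)·(95/12) + (1/3)·(-1/4) = 49/12.

49/12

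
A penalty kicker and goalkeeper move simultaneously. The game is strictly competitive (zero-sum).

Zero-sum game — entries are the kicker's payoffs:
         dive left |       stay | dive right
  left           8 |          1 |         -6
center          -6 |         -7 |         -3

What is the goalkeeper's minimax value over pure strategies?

The worst case (largest entry) in each column is dive left: 8, stay: 1, dive right: -3.
The best (smallest) of these is -3.

-3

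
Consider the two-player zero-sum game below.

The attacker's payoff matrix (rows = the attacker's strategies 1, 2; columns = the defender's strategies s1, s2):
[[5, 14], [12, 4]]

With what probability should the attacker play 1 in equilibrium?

Row minima are 5 and 4, so the attacker's maximin is 5; column maxima are 12 and 14, so the defender's minimax is 12. These differ, so the equilibrium is in mixed strategies.
Let the attacker play 1 with probability p. The defender is indifferent when 5p + 12(1−p) = 14p + 4(1−p), giving p = 8/17.

8/17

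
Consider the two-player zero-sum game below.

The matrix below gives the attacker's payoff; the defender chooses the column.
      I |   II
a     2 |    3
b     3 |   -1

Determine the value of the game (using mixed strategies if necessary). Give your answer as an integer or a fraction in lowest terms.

Row minima are 2 and -1, so the attacker's maximin is 2; column maxima are 3 and 3, so the defender's minimax is 3. These differ, so the equilibrium is in mixed strategies.
Let the attacker play a with probability p. The defender is indifferent when 2p + 3(1−p) = 3p − (1−p), giving p = 4/5.
Let the defender play I with probability q. The attacker is indifferent when 2q + 3(1−q) = 3q − (1−q), giving q = 4/5.
The value is 2·(4/5) + (3)·(1/5) = 11/5.

11/5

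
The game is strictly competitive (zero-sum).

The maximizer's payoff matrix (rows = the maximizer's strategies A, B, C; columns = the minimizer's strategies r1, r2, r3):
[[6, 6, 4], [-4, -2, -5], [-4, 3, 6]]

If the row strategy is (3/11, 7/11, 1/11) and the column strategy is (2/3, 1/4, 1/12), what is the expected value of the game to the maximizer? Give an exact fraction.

-9/11

Against (2/3, 1/4, 1/12), each row's expected payoff is A: 35/6; B: -43/12; C: -17/12.
Taking the (3/11, 7/11, 1/11)-weighted average: (3/11)·(35/6) + (7/11)·(-43/12) + (1/11)·(-17/12) = -9/11.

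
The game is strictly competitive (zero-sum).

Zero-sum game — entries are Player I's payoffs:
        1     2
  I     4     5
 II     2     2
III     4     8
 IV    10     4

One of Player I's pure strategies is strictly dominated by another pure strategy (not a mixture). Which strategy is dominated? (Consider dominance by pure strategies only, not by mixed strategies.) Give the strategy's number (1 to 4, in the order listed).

Compare II with I: 4 > 2, 5 > 2.
So I strictly dominates II for Player I; II is strictly dominated.

2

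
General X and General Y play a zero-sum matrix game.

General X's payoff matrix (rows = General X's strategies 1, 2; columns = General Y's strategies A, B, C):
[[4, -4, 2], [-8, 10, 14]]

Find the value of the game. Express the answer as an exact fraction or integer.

4/13

Column C is strictly dominated by B for General Y (it gives General X more in every row).
The remaining 2×2 game on (1, 2) × (A, B) has no saddle point. Let General X play 1 with probability p; indifference gives 4p − 8(1−p) = −4p + 10(1−p), so p = 9/13.
Similarly General Y's optimal q on A is 7/13, and the value is 4·(7/13) + (-4)·(6/13) = 4/13.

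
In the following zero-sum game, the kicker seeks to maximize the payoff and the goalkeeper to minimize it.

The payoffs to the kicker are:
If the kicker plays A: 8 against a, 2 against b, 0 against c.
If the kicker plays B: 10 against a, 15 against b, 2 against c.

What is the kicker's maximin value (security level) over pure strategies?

The worst-case payoff for each row is A: 0, B: 2.
The best of these is 2.

2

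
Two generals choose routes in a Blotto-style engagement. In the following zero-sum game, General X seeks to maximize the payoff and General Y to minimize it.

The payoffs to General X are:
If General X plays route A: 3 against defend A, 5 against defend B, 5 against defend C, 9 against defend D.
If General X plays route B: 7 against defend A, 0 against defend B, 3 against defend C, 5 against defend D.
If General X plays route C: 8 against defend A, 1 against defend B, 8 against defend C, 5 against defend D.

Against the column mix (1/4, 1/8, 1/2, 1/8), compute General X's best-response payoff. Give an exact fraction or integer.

27/4

route A: (3)·(1/4) + (5)·(1/8) + (5)·(1/2) + (9)·(1/8) = 5.
route B: (7)·(1/4) + (0)·(1/8) + (3)·(1/2) + (5)·(1/8) = 31/8.
route C: (8)·(1/4) + (1)·(1/8) + (8)·(1/2) + (5)·(1/8) = 27/4.
The best pure response is route C with expected payoff 27/4.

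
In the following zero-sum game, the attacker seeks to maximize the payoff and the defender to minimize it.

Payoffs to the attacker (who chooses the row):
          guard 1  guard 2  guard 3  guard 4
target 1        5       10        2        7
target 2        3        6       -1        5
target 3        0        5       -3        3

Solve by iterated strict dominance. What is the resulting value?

Column guard 2 is strictly dominated by guard 1 for the defender (5<10, 3<6, 0<5); eliminate guard 2.
Column guard 4 is strictly dominated by guard 1 for the defender (5<7, 3<5, 0<3); eliminate guard 4.
Column guard 1 is strictly dominated by guard 3 for the defender (2<5, -1<3, -3<0); eliminate guard 1.
Row target 3 is strictly dominated by row target 1 (2>-3); eliminate target 3.
Row target 2 is strictly dominated by row target 1 (2>-1); eliminate target 2.
Only (target 1, guard 3) remains, with payoff 2.

2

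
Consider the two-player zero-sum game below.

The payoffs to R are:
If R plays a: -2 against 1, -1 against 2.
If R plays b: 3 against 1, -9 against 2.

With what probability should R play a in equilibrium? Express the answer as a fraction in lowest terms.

12/13

Row minima are -2 and -9, so R's maximin is -2; column maxima are 3 and -1, so C's minimax is -1. These differ, so the equilibrium is in mixed strategies.
Let R play a with probability p. C is indifferent when −2p + 3(1−p) = −p − 9(1−p), giving p = 12/13.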